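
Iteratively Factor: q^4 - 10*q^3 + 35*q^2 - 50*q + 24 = (q - 3)*(q^3 - 7*q^2 + 14*q - 8) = (q - 4)*(q - 3)*(q^2 - 3*q + 2) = (q - 4)*(q - 3)*(q - 1)*(q - 2)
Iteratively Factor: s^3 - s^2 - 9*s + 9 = (s - 1)*(s^2 - 9) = (s - 1)*(s + 3)*(s - 3)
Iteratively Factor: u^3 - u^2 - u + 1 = (u + 1)*(u^2 - 2*u + 1) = (u - 1)*(u + 1)*(u - 1)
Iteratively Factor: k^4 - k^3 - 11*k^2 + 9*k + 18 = (k + 1)*(k^3 - 2*k^2 - 9*k + 18) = (k - 3)*(k + 1)*(k^2 + k - 6) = (k - 3)*(k - 2)*(k + 1)*(k + 3)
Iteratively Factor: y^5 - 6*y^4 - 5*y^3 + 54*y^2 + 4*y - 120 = (y - 2)*(y^4 - 4*y^3 - 13*y^2 + 28*y + 60) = (y - 5)*(y - 2)*(y^3 + y^2 - 8*y - 12) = (y - 5)*(y - 2)*(y + 2)*(y^2 - y - 6) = (y - 5)*(y - 3)*(y - 2)*(y + 2)*(y + 2)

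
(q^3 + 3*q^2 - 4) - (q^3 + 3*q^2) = -4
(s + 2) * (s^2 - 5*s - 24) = s^3 - 3*s^2 - 34*s - 48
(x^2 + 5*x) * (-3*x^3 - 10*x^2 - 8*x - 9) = -3*x^5 - 25*x^4 - 58*x^3 - 49*x^2 - 45*x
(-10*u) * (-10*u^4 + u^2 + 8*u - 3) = 100*u^5 - 10*u^3 - 80*u^2 + 30*u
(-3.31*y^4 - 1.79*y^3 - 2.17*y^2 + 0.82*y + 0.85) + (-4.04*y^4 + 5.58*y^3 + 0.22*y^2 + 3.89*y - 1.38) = -7.35*y^4 + 3.79*y^3 - 1.95*y^2 + 4.71*y - 0.53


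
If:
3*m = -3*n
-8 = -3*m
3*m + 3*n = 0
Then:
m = 8/3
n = -8/3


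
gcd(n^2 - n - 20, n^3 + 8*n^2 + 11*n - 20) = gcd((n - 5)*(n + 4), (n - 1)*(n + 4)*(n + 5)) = n + 4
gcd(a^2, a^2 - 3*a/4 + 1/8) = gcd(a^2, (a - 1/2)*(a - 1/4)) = 1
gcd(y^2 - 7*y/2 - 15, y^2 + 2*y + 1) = 1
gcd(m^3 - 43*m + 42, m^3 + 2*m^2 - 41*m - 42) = m^2 + m - 42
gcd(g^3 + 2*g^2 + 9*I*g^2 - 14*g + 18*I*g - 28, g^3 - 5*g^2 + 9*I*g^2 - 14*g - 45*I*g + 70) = g^2 + 9*I*g - 14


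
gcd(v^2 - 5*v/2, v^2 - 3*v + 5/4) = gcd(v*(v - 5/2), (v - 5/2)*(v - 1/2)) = v - 5/2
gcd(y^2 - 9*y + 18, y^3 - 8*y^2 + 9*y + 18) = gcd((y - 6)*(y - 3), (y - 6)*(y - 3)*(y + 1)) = y^2 - 9*y + 18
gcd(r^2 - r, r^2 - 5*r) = r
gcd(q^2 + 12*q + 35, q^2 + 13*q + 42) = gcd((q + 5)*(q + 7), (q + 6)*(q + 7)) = q + 7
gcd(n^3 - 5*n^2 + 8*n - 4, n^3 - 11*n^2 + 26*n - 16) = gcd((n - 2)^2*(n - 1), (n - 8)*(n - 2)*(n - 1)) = n^2 - 3*n + 2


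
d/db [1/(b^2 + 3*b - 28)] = (-2*b - 3)/(b^2 + 3*b - 28)^2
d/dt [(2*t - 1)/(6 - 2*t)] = 5/(2*(t - 3)^2)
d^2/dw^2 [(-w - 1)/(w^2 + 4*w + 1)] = 2*(-4*(w + 1)*(w + 2)^2 + (3*w + 5)*(w^2 + 4*w + 1))/(w^2 + 4*w + 1)^3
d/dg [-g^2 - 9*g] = -2*g - 9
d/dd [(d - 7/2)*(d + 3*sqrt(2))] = 2*d - 7/2 + 3*sqrt(2)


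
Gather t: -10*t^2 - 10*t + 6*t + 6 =-10*t^2 - 4*t + 6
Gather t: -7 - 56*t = -56*t - 7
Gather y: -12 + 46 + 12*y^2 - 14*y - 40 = 12*y^2 - 14*y - 6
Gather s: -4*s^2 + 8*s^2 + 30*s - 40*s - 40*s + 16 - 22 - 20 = 4*s^2 - 50*s - 26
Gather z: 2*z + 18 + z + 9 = 3*z + 27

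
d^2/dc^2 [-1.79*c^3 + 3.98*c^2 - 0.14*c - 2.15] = 7.96 - 10.74*c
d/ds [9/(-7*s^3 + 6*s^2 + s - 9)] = 9*(21*s^2 - 12*s - 1)/(7*s^3 - 6*s^2 - s + 9)^2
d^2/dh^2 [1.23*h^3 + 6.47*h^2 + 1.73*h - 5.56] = 7.38*h + 12.94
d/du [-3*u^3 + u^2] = u*(2 - 9*u)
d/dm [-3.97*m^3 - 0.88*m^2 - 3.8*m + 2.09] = -11.91*m^2 - 1.76*m - 3.8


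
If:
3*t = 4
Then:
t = 4/3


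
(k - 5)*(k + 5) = k^2 - 25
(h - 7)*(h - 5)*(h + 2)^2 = h^4 - 8*h^3 - 9*h^2 + 92*h + 140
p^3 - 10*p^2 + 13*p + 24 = (p - 8)*(p - 3)*(p + 1)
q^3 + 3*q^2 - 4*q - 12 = (q - 2)*(q + 2)*(q + 3)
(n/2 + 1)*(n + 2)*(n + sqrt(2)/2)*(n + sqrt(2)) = n^4/2 + 3*sqrt(2)*n^3/4 + 2*n^3 + 5*n^2/2 + 3*sqrt(2)*n^2 + 2*n + 3*sqrt(2)*n + 2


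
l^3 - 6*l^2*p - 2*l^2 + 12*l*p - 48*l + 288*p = (l - 8)*(l + 6)*(l - 6*p)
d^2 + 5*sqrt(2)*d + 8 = (d + sqrt(2))*(d + 4*sqrt(2))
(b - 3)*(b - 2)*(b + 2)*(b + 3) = b^4 - 13*b^2 + 36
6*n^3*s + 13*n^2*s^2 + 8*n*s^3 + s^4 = s*(n + s)^2*(6*n + s)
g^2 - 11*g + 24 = (g - 8)*(g - 3)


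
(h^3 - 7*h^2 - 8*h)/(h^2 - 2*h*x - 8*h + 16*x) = h*(-h - 1)/(-h + 2*x)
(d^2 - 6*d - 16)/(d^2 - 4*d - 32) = (d + 2)/(d + 4)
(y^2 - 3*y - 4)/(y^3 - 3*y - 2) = (y - 4)/(y^2 - y - 2)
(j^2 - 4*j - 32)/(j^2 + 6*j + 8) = (j - 8)/(j + 2)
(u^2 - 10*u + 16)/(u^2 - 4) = (u - 8)/(u + 2)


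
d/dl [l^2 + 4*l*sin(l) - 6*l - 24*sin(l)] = 4*l*cos(l) + 2*l + 4*sin(l) - 24*cos(l) - 6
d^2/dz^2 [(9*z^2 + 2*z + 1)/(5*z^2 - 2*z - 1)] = 28*(10*z^3 + 15*z^2 + 1)/(125*z^6 - 150*z^5 - 15*z^4 + 52*z^3 + 3*z^2 - 6*z - 1)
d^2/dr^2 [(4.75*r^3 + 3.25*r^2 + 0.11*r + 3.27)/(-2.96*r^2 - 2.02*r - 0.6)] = (-5.6843418860808e-14*r^5 + 5.6843418860808e-14*r^4 + 15.0454480000001*r^3 - 171.812592*r^2 - 126.399744*r - 17.144136)/(25.934336*r^6 + 53.095296*r^5 + 52.004832*r^4 + 29.767528*r^3 + 10.54152*r^2 + 2.1816*r + 0.216)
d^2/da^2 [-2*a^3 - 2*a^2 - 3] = -12*a - 4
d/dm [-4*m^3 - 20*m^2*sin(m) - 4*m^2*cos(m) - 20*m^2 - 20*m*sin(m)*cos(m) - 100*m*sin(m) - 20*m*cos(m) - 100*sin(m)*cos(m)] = 4*m^2*sin(m) - 20*m^2*cos(m) - 12*m^2 - 20*m*sin(m) - 108*m*cos(m) - 20*m*cos(2*m) - 40*m - 100*sin(m) - 10*sin(2*m) - 20*cos(m) - 100*cos(2*m)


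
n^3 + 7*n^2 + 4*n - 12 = (n - 1)*(n + 2)*(n + 6)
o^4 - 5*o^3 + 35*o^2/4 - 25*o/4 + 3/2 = (o - 2)*(o - 3/2)*(o - 1)*(o - 1/2)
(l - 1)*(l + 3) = l^2 + 2*l - 3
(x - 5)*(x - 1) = x^2 - 6*x + 5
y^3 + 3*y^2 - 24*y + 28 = (y - 2)^2*(y + 7)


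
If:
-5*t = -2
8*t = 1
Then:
No Solution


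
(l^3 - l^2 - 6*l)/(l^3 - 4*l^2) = (l^2 - l - 6)/(l*(l - 4))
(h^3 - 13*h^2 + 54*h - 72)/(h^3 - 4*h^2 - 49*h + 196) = (h^2 - 9*h + 18)/(h^2 - 49)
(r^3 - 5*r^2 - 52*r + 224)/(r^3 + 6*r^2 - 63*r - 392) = (r - 4)/(r + 7)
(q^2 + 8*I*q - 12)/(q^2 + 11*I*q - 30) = (q + 2*I)/(q + 5*I)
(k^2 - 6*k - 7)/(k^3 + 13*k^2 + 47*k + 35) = (k - 7)/(k^2 + 12*k + 35)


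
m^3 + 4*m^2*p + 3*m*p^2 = m*(m + p)*(m + 3*p)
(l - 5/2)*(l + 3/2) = l^2 - l - 15/4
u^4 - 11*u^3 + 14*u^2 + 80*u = u*(u - 8)*(u - 5)*(u + 2)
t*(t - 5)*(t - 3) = t^3 - 8*t^2 + 15*t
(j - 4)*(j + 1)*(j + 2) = j^3 - j^2 - 10*j - 8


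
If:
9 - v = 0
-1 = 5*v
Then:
No Solution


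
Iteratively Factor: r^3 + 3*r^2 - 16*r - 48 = (r + 3)*(r^2 - 16) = (r - 4)*(r + 3)*(r + 4)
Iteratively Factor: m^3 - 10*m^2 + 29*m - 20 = (m - 1)*(m^2 - 9*m + 20) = (m - 5)*(m - 1)*(m - 4)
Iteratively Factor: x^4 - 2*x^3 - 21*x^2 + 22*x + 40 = (x - 5)*(x^3 + 3*x^2 - 6*x - 8) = (x - 5)*(x + 1)*(x^2 + 2*x - 8) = (x - 5)*(x + 1)*(x + 4)*(x - 2)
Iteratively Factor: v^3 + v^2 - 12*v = (v + 4)*(v^2 - 3*v) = (v - 3)*(v + 4)*(v)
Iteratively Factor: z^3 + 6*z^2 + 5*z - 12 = (z + 3)*(z^2 + 3*z - 4) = (z + 3)*(z + 4)*(z - 1)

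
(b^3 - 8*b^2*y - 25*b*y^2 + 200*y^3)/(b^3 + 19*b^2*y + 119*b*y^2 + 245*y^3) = (b^2 - 13*b*y + 40*y^2)/(b^2 + 14*b*y + 49*y^2)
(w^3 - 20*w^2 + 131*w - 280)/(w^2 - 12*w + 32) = (w^2 - 12*w + 35)/(w - 4)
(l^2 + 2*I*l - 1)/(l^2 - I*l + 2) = (l + I)/(l - 2*I)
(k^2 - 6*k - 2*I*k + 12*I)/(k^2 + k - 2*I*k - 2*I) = (k - 6)/(k + 1)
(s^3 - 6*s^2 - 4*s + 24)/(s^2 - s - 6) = (s^2 - 8*s + 12)/(s - 3)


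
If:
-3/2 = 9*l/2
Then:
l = -1/3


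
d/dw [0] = 0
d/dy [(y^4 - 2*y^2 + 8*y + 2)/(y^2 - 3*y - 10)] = (2*y^5 - 9*y^4 - 40*y^3 - 2*y^2 + 36*y - 74)/(y^4 - 6*y^3 - 11*y^2 + 60*y + 100)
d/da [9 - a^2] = -2*a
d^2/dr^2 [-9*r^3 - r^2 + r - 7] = -54*r - 2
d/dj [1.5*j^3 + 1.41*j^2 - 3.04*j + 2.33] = 4.5*j^2 + 2.82*j - 3.04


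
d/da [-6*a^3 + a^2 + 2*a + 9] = -18*a^2 + 2*a + 2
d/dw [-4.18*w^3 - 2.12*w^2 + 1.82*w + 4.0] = -12.54*w^2 - 4.24*w + 1.82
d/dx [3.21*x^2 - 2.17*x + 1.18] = 6.42*x - 2.17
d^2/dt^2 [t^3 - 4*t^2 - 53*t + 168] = 6*t - 8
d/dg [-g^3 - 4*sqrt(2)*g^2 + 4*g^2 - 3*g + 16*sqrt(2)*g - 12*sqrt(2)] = -3*g^2 - 8*sqrt(2)*g + 8*g - 3 + 16*sqrt(2)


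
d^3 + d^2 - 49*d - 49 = (d - 7)*(d + 1)*(d + 7)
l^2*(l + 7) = l^3 + 7*l^2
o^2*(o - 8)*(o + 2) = o^4 - 6*o^3 - 16*o^2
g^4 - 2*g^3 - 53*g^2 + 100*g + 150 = (g - 3)*(g + 1)*(g - 5*sqrt(2))*(g + 5*sqrt(2))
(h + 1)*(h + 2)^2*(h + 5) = h^4 + 10*h^3 + 33*h^2 + 44*h + 20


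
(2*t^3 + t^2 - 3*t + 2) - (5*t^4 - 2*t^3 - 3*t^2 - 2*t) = -5*t^4 + 4*t^3 + 4*t^2 - t + 2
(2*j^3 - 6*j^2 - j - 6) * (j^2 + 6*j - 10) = 2*j^5 + 6*j^4 - 57*j^3 + 48*j^2 - 26*j + 60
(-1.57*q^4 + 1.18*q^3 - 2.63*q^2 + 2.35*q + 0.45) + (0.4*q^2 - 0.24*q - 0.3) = -1.57*q^4 + 1.18*q^3 - 2.23*q^2 + 2.11*q + 0.15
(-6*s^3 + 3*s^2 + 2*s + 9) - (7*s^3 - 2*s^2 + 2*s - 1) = -13*s^3 + 5*s^2 + 10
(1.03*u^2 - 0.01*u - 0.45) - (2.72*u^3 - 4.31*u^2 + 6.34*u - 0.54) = -2.72*u^3 + 5.34*u^2 - 6.35*u + 0.09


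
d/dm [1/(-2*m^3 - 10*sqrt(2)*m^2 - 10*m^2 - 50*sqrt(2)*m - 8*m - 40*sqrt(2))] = (3*m^2 + 10*m + 10*sqrt(2)*m + 4 + 25*sqrt(2))/(2*(m^3 + 5*m^2 + 5*sqrt(2)*m^2 + 4*m + 25*sqrt(2)*m + 20*sqrt(2))^2)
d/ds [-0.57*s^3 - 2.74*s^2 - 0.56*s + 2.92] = -1.71*s^2 - 5.48*s - 0.56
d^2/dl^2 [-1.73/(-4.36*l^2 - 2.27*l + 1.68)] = (-65.773216*l^2 - 34.244312*l + 1.73*(8.72*l + 2.27)*(17.44*l + 4.54) + 25.343808)/(4.36*l^2 + 2.27*l - 1.68)^3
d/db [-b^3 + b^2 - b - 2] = -3*b^2 + 2*b - 1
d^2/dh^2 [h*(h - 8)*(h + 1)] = 6*h - 14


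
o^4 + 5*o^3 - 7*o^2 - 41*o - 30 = (o - 3)*(o + 1)*(o + 2)*(o + 5)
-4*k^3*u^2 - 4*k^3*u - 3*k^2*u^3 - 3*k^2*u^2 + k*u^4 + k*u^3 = u*(-4*k + u)*(k + u)*(k*u + k)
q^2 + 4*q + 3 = (q + 1)*(q + 3)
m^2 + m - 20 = (m - 4)*(m + 5)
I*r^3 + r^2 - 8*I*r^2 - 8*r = r*(r - 8)*(I*r + 1)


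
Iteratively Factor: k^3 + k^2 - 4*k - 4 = (k + 1)*(k^2 - 4) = (k - 2)*(k + 1)*(k + 2)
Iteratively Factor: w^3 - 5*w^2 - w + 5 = (w + 1)*(w^2 - 6*w + 5) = (w - 1)*(w + 1)*(w - 5)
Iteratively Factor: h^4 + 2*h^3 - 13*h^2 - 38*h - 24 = (h + 3)*(h^3 - h^2 - 10*h - 8) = (h + 2)*(h + 3)*(h^2 - 3*h - 4) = (h - 4)*(h + 2)*(h + 3)*(h + 1)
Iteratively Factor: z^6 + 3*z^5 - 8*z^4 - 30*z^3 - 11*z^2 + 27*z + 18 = (z + 3)*(z^5 - 8*z^3 - 6*z^2 + 7*z + 6) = (z - 3)*(z + 3)*(z^4 + 3*z^3 + z^2 - 3*z - 2) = (z - 3)*(z + 1)*(z + 3)*(z^3 + 2*z^2 - z - 2) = (z - 3)*(z + 1)*(z + 2)*(z + 3)*(z^2 - 1) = (z - 3)*(z - 1)*(z + 1)*(z + 2)*(z + 3)*(z + 1)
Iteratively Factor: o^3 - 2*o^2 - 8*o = (o + 2)*(o^2 - 4*o) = o*(o + 2)*(o - 4)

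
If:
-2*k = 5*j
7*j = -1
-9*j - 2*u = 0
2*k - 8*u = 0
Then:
No Solution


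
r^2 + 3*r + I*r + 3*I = (r + 3)*(r + I)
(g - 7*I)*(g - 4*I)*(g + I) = g^3 - 10*I*g^2 - 17*g - 28*I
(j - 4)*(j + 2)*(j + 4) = j^3 + 2*j^2 - 16*j - 32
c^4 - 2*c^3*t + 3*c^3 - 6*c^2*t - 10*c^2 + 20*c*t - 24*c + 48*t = (c - 3)*(c + 2)*(c + 4)*(c - 2*t)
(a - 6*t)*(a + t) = a^2 - 5*a*t - 6*t^2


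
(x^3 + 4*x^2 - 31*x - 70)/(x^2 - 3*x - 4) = (-x^3 - 4*x^2 + 31*x + 70)/(-x^2 + 3*x + 4)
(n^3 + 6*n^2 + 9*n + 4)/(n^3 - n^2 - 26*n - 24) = (n + 1)/(n - 6)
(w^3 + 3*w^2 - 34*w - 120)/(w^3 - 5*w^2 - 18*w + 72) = (w + 5)/(w - 3)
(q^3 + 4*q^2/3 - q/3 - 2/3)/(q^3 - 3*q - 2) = (q - 2/3)/(q - 2)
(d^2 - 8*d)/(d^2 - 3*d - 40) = d/(d + 5)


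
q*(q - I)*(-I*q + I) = -I*q^3 - q^2 + I*q^2 + q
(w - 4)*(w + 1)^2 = w^3 - 2*w^2 - 7*w - 4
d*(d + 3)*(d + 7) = d^3 + 10*d^2 + 21*d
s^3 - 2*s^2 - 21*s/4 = s*(s - 7/2)*(s + 3/2)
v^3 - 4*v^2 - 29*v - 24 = (v - 8)*(v + 1)*(v + 3)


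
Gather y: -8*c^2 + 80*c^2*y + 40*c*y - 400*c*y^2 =-8*c^2 - 400*c*y^2 + y*(80*c^2 + 40*c)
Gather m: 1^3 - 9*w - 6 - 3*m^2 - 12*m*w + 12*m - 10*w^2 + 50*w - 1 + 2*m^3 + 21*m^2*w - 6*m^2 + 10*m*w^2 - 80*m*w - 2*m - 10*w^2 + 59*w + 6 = 2*m^3 + m^2*(21*w - 9) + m*(10*w^2 - 92*w + 10) - 20*w^2 + 100*w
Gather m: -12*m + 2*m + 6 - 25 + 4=-10*m - 15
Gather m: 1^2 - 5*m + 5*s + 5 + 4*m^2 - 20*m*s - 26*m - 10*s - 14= 4*m^2 + m*(-20*s - 31) - 5*s - 8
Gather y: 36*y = 36*y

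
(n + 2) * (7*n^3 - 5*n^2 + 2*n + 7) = 7*n^4 + 9*n^3 - 8*n^2 + 11*n + 14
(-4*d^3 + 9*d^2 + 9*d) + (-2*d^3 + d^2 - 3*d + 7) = -6*d^3 + 10*d^2 + 6*d + 7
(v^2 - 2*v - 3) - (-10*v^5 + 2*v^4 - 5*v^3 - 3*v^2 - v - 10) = 10*v^5 - 2*v^4 + 5*v^3 + 4*v^2 - v + 7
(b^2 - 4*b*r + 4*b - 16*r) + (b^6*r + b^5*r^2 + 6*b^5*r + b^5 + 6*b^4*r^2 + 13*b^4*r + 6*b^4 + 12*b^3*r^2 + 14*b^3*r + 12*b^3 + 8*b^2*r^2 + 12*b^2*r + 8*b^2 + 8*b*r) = b^6*r + b^5*r^2 + 6*b^5*r + b^5 + 6*b^4*r^2 + 13*b^4*r + 6*b^4 + 12*b^3*r^2 + 14*b^3*r + 12*b^3 + 8*b^2*r^2 + 12*b^2*r + 9*b^2 + 4*b*r + 4*b - 16*r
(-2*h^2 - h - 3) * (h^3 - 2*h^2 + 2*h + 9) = -2*h^5 + 3*h^4 - 5*h^3 - 14*h^2 - 15*h - 27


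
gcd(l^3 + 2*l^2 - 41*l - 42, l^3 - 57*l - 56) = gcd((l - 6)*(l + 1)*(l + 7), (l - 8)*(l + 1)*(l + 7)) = l^2 + 8*l + 7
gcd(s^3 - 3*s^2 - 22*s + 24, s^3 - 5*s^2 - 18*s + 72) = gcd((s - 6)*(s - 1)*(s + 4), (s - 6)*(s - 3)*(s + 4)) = s^2 - 2*s - 24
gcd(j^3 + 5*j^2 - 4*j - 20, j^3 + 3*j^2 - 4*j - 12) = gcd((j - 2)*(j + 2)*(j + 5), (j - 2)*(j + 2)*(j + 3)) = j^2 - 4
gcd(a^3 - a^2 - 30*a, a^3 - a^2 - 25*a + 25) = a + 5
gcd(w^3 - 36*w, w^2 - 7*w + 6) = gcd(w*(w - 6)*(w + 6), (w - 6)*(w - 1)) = w - 6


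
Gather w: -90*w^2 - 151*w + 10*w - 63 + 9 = -90*w^2 - 141*w - 54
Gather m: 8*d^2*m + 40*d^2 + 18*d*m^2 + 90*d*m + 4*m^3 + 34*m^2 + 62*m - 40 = 40*d^2 + 4*m^3 + m^2*(18*d + 34) + m*(8*d^2 + 90*d + 62) - 40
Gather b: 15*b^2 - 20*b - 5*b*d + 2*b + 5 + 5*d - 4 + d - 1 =15*b^2 + b*(-5*d - 18) + 6*d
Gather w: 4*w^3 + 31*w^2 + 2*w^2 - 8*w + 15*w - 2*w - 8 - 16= 4*w^3 + 33*w^2 + 5*w - 24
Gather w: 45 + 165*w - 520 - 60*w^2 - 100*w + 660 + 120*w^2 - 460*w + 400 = 60*w^2 - 395*w + 585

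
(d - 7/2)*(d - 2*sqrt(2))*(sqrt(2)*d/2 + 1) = sqrt(2)*d^3/2 - 7*sqrt(2)*d^2/4 - d^2 - 2*sqrt(2)*d + 7*d/2 + 7*sqrt(2)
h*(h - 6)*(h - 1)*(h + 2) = h^4 - 5*h^3 - 8*h^2 + 12*h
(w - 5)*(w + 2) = w^2 - 3*w - 10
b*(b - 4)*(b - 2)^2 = b^4 - 8*b^3 + 20*b^2 - 16*b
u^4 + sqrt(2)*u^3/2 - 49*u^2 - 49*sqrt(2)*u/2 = u*(u - 7)*(u + 7)*(u + sqrt(2)/2)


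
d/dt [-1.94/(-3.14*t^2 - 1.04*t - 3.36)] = (-12.1832*t - 2.0176)/(3.14*t^2 + 1.04*t + 3.36)^2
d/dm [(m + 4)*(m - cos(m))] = m + (m + 4)*(sin(m) + 1) - cos(m)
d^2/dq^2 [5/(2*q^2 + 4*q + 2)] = 15/(q^4 + 4*q^3 + 6*q^2 + 4*q + 1)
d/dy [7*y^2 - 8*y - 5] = 14*y - 8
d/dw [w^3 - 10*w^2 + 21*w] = 3*w^2 - 20*w + 21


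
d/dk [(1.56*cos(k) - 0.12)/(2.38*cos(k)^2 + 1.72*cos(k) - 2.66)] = (3.7128*cos(k)^2 - 0.5712*cos(k) + 3.9432)*sin(k)/(5.6644*cos(k)^4 + 8.1872*cos(k)^3 - 9.7032*cos(k)^2 - 9.1504*cos(k) + 7.0756)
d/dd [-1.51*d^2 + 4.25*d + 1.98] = 4.25 - 3.02*d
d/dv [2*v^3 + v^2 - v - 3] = 6*v^2 + 2*v - 1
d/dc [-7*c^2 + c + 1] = 1 - 14*c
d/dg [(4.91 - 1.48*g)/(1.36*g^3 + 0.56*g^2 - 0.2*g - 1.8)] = (4.0256*g^3 - 19.204*g^2 - 5.4992*g + 3.646)/(1.8496*g^6 + 1.5232*g^5 - 0.2304*g^4 - 5.12*g^3 - 1.976*g^2 + 0.72*g + 3.24)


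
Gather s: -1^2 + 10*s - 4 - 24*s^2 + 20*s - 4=-24*s^2 + 30*s - 9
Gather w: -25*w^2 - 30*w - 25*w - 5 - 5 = -25*w^2 - 55*w - 10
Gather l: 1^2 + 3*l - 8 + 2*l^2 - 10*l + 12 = 2*l^2 - 7*l + 5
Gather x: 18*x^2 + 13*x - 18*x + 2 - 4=18*x^2 - 5*x - 2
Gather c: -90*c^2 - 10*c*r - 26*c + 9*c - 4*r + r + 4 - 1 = -90*c^2 + c*(-10*r - 17) - 3*r + 3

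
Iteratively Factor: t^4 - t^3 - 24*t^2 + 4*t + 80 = (t + 2)*(t^3 - 3*t^2 - 18*t + 40) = (t - 2)*(t + 2)*(t^2 - t - 20) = (t - 2)*(t + 2)*(t + 4)*(t - 5)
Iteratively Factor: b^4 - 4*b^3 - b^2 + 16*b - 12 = (b - 3)*(b^3 - b^2 - 4*b + 4) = (b - 3)*(b + 2)*(b^2 - 3*b + 2) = (b - 3)*(b - 1)*(b + 2)*(b - 2)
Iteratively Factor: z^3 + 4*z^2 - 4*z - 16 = (z - 2)*(z^2 + 6*z + 8) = (z - 2)*(z + 2)*(z + 4)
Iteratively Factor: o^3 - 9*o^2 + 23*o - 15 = (o - 1)*(o^2 - 8*o + 15) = (o - 3)*(o - 1)*(o - 5)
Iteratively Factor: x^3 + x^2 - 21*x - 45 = (x + 3)*(x^2 - 2*x - 15) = (x + 3)^2*(x - 5)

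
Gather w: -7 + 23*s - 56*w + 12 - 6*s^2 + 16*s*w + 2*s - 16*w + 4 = -6*s^2 + 25*s + w*(16*s - 72) + 9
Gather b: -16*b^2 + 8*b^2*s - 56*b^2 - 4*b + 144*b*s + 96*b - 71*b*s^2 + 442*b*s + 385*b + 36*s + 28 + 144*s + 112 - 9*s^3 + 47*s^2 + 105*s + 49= b^2*(8*s - 72) + b*(-71*s^2 + 586*s + 477) - 9*s^3 + 47*s^2 + 285*s + 189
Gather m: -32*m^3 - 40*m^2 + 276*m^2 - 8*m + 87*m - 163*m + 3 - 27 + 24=-32*m^3 + 236*m^2 - 84*m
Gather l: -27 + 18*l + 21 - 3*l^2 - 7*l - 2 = -3*l^2 + 11*l - 8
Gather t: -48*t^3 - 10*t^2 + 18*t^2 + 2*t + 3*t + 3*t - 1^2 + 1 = -48*t^3 + 8*t^2 + 8*t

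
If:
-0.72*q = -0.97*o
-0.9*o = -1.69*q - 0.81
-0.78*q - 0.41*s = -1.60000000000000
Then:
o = -0.59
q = -0.79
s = 5.41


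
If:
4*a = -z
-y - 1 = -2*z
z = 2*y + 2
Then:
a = 0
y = -1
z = 0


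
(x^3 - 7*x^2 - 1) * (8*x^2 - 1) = 8*x^5 - 56*x^4 - x^3 - x^2 + 1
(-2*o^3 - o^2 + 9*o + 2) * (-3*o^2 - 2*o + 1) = 6*o^5 + 7*o^4 - 27*o^3 - 25*o^2 + 5*o + 2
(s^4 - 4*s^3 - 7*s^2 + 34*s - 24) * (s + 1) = s^5 - 3*s^4 - 11*s^3 + 27*s^2 + 10*s - 24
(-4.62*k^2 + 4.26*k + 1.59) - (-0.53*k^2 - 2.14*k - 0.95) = -4.09*k^2 + 6.4*k + 2.54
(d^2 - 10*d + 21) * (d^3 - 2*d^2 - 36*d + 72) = d^5 - 12*d^4 + 5*d^3 + 390*d^2 - 1476*d + 1512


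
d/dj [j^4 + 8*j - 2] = 4*j^3 + 8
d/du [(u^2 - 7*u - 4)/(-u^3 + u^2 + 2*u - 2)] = (u^4 - 14*u^3 - 3*u^2 + 4*u + 22)/(u^6 - 2*u^5 - 3*u^4 + 8*u^3 - 8*u + 4)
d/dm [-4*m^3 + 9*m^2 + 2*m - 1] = -12*m^2 + 18*m + 2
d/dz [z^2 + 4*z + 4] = 2*z + 4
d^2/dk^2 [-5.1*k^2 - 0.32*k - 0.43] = -10.2000000000000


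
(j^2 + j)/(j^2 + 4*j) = (j + 1)/(j + 4)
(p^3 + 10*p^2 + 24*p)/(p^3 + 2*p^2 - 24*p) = (p + 4)/(p - 4)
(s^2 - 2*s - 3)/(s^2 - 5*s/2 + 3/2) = 2*(s^2 - 2*s - 3)/(2*s^2 - 5*s + 3)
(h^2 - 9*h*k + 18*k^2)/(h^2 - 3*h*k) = (h - 6*k)/h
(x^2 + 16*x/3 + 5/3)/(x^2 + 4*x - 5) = (x + 1/3)/(x - 1)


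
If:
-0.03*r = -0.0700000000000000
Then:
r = 2.33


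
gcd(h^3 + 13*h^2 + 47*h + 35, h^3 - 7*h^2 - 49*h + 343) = h + 7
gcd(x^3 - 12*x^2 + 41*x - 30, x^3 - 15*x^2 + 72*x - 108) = x - 6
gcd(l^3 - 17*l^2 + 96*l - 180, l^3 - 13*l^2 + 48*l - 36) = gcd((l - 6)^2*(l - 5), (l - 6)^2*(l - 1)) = l^2 - 12*l + 36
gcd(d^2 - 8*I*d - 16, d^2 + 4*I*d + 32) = d - 4*I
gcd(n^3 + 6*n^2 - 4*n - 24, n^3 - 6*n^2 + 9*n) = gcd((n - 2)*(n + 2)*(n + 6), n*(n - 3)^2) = 1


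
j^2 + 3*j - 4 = (j - 1)*(j + 4)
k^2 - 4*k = k*(k - 4)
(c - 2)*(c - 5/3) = c^2 - 11*c/3 + 10/3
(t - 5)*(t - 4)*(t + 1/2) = t^3 - 17*t^2/2 + 31*t/2 + 10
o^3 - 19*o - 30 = (o - 5)*(o + 2)*(o + 3)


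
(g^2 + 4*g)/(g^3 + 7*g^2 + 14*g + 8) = g/(g^2 + 3*g + 2)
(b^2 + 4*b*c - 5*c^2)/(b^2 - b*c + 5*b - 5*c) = (b + 5*c)/(b + 5)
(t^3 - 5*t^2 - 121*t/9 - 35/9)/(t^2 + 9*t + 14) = (9*t^3 - 45*t^2 - 121*t - 35)/(9*(t^2 + 9*t + 14))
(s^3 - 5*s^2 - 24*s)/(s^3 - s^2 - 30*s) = (-s^2 + 5*s + 24)/(-s^2 + s + 30)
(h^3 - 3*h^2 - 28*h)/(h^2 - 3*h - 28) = h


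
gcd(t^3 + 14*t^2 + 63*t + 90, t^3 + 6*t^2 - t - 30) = t^2 + 8*t + 15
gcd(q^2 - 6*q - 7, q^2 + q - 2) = 1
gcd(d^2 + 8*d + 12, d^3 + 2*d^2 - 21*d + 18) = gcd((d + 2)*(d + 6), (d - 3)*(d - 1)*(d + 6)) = d + 6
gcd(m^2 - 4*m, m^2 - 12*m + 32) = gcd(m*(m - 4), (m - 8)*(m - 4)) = m - 4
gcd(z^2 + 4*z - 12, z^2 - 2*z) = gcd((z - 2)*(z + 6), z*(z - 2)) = z - 2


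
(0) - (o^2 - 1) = 1 - o^2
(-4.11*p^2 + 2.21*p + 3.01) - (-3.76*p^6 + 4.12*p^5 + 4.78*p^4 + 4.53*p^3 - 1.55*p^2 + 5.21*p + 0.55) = 3.76*p^6 - 4.12*p^5 - 4.78*p^4 - 4.53*p^3 - 2.56*p^2 - 3.0*p + 2.46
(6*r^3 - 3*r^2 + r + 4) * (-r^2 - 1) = -6*r^5 + 3*r^4 - 7*r^3 - r^2 - r - 4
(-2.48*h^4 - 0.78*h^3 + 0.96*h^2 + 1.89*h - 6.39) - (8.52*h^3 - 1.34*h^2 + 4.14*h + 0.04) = -2.48*h^4 - 9.3*h^3 + 2.3*h^2 - 2.25*h - 6.43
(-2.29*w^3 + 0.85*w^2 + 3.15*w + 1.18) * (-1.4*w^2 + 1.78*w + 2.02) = 3.206*w^5 - 5.2662*w^4 - 7.5228*w^3 + 5.672*w^2 + 8.4634*w + 2.3836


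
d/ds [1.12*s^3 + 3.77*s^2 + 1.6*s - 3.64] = 3.36*s^2 + 7.54*s + 1.6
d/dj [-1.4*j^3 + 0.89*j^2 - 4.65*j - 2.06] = -4.2*j^2 + 1.78*j - 4.65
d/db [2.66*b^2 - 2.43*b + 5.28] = 5.32*b - 2.43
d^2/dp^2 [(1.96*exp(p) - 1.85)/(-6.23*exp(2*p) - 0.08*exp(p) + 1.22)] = (-76.0732840000001*exp(4*p) + 288.192324*exp(3*p) - 86.616936*exp(2*p) + 56.064984*exp(p) - 2.736704)*exp(p)/(241.804367*exp(6*p) + 9.315096*exp(5*p) - 141.935598*exp(4*p) - 3.647776*exp(3*p) + 27.794772*exp(2*p) + 0.357216*exp(p) - 1.815848)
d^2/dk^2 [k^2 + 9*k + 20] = 2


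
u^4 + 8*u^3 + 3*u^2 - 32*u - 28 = (u - 2)*(u + 1)*(u + 2)*(u + 7)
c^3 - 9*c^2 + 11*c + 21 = (c - 7)*(c - 3)*(c + 1)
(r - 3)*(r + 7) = r^2 + 4*r - 21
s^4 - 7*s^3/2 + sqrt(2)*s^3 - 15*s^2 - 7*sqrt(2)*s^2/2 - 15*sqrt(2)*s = s*(s - 6)*(s + 5/2)*(s + sqrt(2))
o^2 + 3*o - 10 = (o - 2)*(o + 5)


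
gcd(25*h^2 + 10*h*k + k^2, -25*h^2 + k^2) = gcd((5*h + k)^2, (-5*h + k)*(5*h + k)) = 5*h + k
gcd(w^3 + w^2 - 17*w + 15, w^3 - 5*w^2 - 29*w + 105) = w^2 + 2*w - 15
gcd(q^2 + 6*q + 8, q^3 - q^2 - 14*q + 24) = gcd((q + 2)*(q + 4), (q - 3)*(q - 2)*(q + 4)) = q + 4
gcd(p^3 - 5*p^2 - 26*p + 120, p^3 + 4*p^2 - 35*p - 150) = p^2 - p - 30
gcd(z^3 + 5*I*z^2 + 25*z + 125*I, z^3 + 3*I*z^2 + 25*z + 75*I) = z^2 + 25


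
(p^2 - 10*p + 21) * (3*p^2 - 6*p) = 3*p^4 - 36*p^3 + 123*p^2 - 126*p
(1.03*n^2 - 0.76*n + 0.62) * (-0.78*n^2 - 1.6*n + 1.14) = -0.8034*n^4 - 1.0552*n^3 + 1.9066*n^2 - 1.8584*n + 0.7068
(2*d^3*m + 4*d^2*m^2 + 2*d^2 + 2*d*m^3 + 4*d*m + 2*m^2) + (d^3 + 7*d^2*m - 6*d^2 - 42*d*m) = 2*d^3*m + d^3 + 4*d^2*m^2 + 7*d^2*m - 4*d^2 + 2*d*m^3 - 38*d*m + 2*m^2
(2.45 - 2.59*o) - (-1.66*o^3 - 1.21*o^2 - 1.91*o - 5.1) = 1.66*o^3 + 1.21*o^2 - 0.68*o + 7.55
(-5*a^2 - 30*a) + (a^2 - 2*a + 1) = -4*a^2 - 32*a + 1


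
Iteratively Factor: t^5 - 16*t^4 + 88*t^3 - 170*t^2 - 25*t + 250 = (t - 2)*(t^4 - 14*t^3 + 60*t^2 - 50*t - 125) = (t - 2)*(t + 1)*(t^3 - 15*t^2 + 75*t - 125) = (t - 5)*(t - 2)*(t + 1)*(t^2 - 10*t + 25) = (t - 5)^2*(t - 2)*(t + 1)*(t - 5)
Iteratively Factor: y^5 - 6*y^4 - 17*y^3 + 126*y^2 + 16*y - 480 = (y - 3)*(y^4 - 3*y^3 - 26*y^2 + 48*y + 160) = (y - 4)*(y - 3)*(y^3 + y^2 - 22*y - 40) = (y - 4)*(y - 3)*(y + 2)*(y^2 - y - 20) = (y - 5)*(y - 4)*(y - 3)*(y + 2)*(y + 4)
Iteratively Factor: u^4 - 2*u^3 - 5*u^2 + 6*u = (u + 2)*(u^3 - 4*u^2 + 3*u) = (u - 1)*(u + 2)*(u^2 - 3*u) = (u - 3)*(u - 1)*(u + 2)*(u)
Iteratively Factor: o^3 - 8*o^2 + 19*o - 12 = (o - 3)*(o^2 - 5*o + 4) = (o - 3)*(o - 1)*(o - 4)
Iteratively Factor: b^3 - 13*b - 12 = (b + 1)*(b^2 - b - 12) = (b + 1)*(b + 3)*(b - 4)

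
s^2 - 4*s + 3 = (s - 3)*(s - 1)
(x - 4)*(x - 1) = x^2 - 5*x + 4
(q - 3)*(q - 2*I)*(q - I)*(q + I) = q^4 - 3*q^3 - 2*I*q^3 + q^2 + 6*I*q^2 - 3*q - 2*I*q + 6*I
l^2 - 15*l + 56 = (l - 8)*(l - 7)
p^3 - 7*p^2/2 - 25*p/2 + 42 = (p - 4)*(p - 3)*(p + 7/2)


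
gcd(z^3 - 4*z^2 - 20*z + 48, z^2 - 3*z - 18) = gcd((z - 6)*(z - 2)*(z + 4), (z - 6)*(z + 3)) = z - 6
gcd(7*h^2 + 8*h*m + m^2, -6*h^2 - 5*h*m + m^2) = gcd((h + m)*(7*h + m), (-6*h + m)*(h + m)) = h + m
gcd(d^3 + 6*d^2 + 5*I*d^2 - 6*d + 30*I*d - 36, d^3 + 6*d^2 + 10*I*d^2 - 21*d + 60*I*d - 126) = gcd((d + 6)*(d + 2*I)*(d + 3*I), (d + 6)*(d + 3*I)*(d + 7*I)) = d^2 + d*(6 + 3*I) + 18*I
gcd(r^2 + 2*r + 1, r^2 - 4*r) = 1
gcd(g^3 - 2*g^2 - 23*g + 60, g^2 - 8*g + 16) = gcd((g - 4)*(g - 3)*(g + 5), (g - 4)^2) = g - 4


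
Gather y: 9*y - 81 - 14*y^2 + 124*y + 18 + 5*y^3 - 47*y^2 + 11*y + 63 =5*y^3 - 61*y^2 + 144*y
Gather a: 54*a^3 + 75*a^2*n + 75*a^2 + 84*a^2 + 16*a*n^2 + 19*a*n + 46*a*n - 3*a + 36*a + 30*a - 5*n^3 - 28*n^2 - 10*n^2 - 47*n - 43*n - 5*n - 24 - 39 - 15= 54*a^3 + a^2*(75*n + 159) + a*(16*n^2 + 65*n + 63) - 5*n^3 - 38*n^2 - 95*n - 78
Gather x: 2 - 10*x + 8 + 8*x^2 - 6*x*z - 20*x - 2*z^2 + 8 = 8*x^2 + x*(-6*z - 30) - 2*z^2 + 18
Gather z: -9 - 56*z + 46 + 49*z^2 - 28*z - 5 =49*z^2 - 84*z + 32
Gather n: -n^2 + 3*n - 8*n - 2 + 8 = -n^2 - 5*n + 6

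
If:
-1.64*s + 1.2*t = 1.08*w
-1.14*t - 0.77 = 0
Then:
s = -0.658536585365854*w - 0.494223363286264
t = -0.68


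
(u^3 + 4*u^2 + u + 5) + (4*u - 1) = u^3 + 4*u^2 + 5*u + 4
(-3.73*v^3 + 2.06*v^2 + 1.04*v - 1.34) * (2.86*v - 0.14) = -10.6678*v^4 + 6.4138*v^3 + 2.686*v^2 - 3.978*v + 0.1876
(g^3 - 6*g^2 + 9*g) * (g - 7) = g^4 - 13*g^3 + 51*g^2 - 63*g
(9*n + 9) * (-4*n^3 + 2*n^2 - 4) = -36*n^4 - 18*n^3 + 18*n^2 - 36*n - 36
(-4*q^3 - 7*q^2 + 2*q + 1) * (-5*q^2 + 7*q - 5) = 20*q^5 + 7*q^4 - 39*q^3 + 44*q^2 - 3*q - 5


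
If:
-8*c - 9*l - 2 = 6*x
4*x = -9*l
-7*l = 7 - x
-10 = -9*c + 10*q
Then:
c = -25/37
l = -28/37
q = -119/74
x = 63/37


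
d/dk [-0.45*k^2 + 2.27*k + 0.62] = 2.27 - 0.9*k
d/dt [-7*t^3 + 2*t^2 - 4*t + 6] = -21*t^2 + 4*t - 4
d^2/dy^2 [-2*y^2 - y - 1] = -4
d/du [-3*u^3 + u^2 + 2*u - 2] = -9*u^2 + 2*u + 2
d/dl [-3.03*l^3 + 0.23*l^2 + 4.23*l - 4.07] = -9.09*l^2 + 0.46*l + 4.23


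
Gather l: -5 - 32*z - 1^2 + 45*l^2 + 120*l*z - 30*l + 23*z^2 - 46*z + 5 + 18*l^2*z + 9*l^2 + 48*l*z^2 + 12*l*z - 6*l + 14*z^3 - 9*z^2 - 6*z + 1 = l^2*(18*z + 54) + l*(48*z^2 + 132*z - 36) + 14*z^3 + 14*z^2 - 84*z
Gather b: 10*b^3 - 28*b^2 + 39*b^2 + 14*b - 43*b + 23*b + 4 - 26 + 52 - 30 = 10*b^3 + 11*b^2 - 6*b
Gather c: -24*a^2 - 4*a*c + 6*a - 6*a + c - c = -24*a^2 - 4*a*c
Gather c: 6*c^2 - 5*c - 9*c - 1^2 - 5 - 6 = 6*c^2 - 14*c - 12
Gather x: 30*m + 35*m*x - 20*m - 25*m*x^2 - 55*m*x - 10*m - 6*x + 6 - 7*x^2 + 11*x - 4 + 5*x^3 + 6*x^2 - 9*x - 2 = 5*x^3 + x^2*(-25*m - 1) + x*(-20*m - 4)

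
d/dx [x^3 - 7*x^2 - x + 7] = 3*x^2 - 14*x - 1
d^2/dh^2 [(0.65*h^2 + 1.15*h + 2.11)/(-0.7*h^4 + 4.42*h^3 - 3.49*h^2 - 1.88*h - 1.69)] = (-1.911*h^8 + 5.30460000000001*h^7 + 14.03018*h^6 + 54.45714*h^5 - 485.881008*h^4 + 430.305038*h^3 - 99.12762*h^2 - 136.93557*h + 13.569444)/(0.343*h^12 - 6.4974*h^11 + 46.15674*h^10 - 148.375648*h^9 + 197.708298*h^8 - 55.13895*h^7 - 0.250666999999964*h^6 - 121.243752*h^5 + 20.496741*h^4 + 35.303354*h^3 + 47.822775*h^2 + 16.108404*h + 4.826809)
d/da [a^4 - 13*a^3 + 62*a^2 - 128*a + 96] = 4*a^3 - 39*a^2 + 124*a - 128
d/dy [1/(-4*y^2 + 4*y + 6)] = (2*y - 1)/(-2*y^2 + 2*y + 3)^2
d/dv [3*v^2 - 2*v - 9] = 6*v - 2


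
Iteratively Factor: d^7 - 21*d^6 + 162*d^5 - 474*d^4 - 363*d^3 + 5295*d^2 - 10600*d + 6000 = (d - 5)*(d^6 - 16*d^5 + 82*d^4 - 64*d^3 - 683*d^2 + 1880*d - 1200) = (d - 5)*(d - 1)*(d^5 - 15*d^4 + 67*d^3 + 3*d^2 - 680*d + 1200) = (d - 5)^2*(d - 1)*(d^4 - 10*d^3 + 17*d^2 + 88*d - 240) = (d - 5)^2*(d - 4)*(d - 1)*(d^3 - 6*d^2 - 7*d + 60) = (d - 5)^2*(d - 4)*(d - 1)*(d + 3)*(d^2 - 9*d + 20) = (d - 5)^3*(d - 4)*(d - 1)*(d + 3)*(d - 4)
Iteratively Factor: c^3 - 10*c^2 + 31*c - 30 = (c - 3)*(c^2 - 7*c + 10) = (c - 5)*(c - 3)*(c - 2)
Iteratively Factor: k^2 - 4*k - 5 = (k - 5)*(k + 1)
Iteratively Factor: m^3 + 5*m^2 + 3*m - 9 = (m + 3)*(m^2 + 2*m - 3) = (m + 3)^2*(m - 1)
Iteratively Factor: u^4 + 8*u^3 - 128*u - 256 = (u + 4)*(u^3 + 4*u^2 - 16*u - 64) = (u + 4)^2*(u^2 - 16) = (u + 4)^3*(u - 4)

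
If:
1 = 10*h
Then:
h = 1/10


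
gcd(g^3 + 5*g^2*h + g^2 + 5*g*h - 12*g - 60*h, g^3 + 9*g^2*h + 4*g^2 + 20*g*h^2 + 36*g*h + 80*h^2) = g^2 + 5*g*h + 4*g + 20*h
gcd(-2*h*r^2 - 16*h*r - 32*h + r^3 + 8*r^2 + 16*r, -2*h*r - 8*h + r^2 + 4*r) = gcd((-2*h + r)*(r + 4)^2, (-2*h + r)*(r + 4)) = -2*h*r - 8*h + r^2 + 4*r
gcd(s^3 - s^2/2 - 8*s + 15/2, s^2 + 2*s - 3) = s^2 + 2*s - 3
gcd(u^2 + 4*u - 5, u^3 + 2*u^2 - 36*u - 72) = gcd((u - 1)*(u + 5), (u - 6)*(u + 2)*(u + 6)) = 1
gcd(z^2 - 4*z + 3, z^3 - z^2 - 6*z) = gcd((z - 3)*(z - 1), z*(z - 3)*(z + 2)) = z - 3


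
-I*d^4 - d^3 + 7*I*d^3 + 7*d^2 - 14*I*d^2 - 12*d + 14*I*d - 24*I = (d - 4)*(d - 3)*(d - 2*I)*(-I*d + 1)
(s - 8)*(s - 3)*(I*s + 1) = I*s^3 + s^2 - 11*I*s^2 - 11*s + 24*I*s + 24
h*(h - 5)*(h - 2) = h^3 - 7*h^2 + 10*h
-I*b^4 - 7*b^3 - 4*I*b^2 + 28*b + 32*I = (b - 2)*(b + 2)*(b - 8*I)*(-I*b + 1)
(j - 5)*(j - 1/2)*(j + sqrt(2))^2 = j^4 - 11*j^3/2 + 2*sqrt(2)*j^3 - 11*sqrt(2)*j^2 + 9*j^2/2 - 11*j + 5*sqrt(2)*j + 5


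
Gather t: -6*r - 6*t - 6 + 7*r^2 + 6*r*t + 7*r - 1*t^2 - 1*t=7*r^2 + r - t^2 + t*(6*r - 7) - 6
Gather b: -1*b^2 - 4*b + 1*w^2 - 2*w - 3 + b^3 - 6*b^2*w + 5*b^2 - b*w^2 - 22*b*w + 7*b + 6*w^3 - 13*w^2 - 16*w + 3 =b^3 + b^2*(4 - 6*w) + b*(-w^2 - 22*w + 3) + 6*w^3 - 12*w^2 - 18*w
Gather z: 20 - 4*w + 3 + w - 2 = 21 - 3*w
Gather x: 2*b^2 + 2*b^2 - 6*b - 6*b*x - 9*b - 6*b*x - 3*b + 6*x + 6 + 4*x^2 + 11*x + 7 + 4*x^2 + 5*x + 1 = 4*b^2 - 18*b + 8*x^2 + x*(22 - 12*b) + 14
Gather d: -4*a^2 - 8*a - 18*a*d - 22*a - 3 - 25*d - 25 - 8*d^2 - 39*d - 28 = -4*a^2 - 30*a - 8*d^2 + d*(-18*a - 64) - 56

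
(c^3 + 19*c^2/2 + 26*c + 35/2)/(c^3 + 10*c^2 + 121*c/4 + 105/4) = 2*(c + 1)/(2*c + 3)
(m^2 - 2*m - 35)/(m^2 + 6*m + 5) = (m - 7)/(m + 1)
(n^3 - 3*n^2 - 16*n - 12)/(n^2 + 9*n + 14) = (n^2 - 5*n - 6)/(n + 7)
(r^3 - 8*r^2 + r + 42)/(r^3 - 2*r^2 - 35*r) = (r^2 - r - 6)/(r*(r + 5))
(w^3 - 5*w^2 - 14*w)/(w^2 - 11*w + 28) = w*(w + 2)/(w - 4)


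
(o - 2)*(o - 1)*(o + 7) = o^3 + 4*o^2 - 19*o + 14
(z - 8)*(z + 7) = z^2 - z - 56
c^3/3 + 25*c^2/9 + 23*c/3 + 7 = (c/3 + 1)*(c + 7/3)*(c + 3)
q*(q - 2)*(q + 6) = q^3 + 4*q^2 - 12*q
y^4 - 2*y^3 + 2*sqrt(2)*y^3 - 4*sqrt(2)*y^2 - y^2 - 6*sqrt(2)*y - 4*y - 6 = (y - 3)*(y + 1)*(y + sqrt(2))^2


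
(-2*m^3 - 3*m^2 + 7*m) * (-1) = 2*m^3 + 3*m^2 - 7*m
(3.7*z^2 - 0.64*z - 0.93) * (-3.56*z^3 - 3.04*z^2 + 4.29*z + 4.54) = -13.172*z^5 - 8.9696*z^4 + 21.1294*z^3 + 16.8796*z^2 - 6.8953*z - 4.2222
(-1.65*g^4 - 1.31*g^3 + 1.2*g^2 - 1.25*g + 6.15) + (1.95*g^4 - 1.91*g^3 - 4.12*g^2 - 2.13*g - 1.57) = 0.3*g^4 - 3.22*g^3 - 2.92*g^2 - 3.38*g + 4.58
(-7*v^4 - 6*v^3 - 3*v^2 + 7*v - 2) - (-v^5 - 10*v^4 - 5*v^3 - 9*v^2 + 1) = v^5 + 3*v^4 - v^3 + 6*v^2 + 7*v - 3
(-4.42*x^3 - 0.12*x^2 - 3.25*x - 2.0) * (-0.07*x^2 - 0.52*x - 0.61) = 0.3094*x^5 + 2.3068*x^4 + 2.9861*x^3 + 1.9032*x^2 + 3.0225*x + 1.22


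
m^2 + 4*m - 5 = (m - 1)*(m + 5)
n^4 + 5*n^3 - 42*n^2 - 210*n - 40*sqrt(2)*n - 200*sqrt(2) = (n + 5)*(n - 5*sqrt(2))*(n + sqrt(2))*(n + 4*sqrt(2))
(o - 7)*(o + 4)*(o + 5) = o^3 + 2*o^2 - 43*o - 140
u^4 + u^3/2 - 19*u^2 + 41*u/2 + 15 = (u - 3)*(u - 2)*(u + 1/2)*(u + 5)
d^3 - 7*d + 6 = (d - 2)*(d - 1)*(d + 3)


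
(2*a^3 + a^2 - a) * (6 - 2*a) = -4*a^4 + 10*a^3 + 8*a^2 - 6*a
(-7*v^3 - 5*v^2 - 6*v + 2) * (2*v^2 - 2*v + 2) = -14*v^5 + 4*v^4 - 16*v^3 + 6*v^2 - 16*v + 4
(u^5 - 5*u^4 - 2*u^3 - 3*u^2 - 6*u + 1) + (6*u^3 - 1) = u^5 - 5*u^4 + 4*u^3 - 3*u^2 - 6*u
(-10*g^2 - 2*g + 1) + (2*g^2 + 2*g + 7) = 8 - 8*g^2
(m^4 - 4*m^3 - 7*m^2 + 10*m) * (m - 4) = m^5 - 8*m^4 + 9*m^3 + 38*m^2 - 40*m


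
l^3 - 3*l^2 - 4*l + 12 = (l - 3)*(l - 2)*(l + 2)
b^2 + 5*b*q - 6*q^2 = (b - q)*(b + 6*q)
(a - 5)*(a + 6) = a^2 + a - 30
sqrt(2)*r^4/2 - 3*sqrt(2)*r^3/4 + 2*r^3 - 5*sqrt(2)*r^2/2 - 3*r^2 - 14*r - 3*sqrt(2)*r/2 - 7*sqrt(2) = (r - 7/2)*(r + 2)*(r + sqrt(2))*(sqrt(2)*r/2 + 1)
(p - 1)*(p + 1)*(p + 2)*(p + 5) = p^4 + 7*p^3 + 9*p^2 - 7*p - 10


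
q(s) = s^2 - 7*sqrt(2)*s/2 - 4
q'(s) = 2*s - 7*sqrt(2)/2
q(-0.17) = -3.13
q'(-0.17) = -5.29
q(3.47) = -9.13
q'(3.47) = 1.99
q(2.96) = -9.89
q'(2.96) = 0.97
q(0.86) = -7.52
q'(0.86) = -3.23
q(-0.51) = -1.22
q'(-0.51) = -5.97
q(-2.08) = 10.62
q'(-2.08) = -9.11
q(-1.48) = 5.52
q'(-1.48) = -7.91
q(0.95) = -7.80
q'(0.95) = -3.05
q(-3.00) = 19.85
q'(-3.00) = -10.95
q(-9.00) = 121.55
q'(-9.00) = -22.95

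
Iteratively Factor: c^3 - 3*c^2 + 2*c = (c)*(c^2 - 3*c + 2) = c*(c - 1)*(c - 2)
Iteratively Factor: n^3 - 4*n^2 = (n - 4)*(n^2) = n*(n - 4)*(n)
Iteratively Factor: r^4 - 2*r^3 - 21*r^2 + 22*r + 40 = (r + 4)*(r^3 - 6*r^2 + 3*r + 10) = (r + 1)*(r + 4)*(r^2 - 7*r + 10) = (r - 5)*(r + 1)*(r + 4)*(r - 2)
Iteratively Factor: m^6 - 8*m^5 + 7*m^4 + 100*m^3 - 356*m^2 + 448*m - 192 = (m - 2)*(m^5 - 6*m^4 - 5*m^3 + 90*m^2 - 176*m + 96) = (m - 2)^2*(m^4 - 4*m^3 - 13*m^2 + 64*m - 48) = (m - 2)^2*(m + 4)*(m^3 - 8*m^2 + 19*m - 12) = (m - 2)^2*(m - 1)*(m + 4)*(m^2 - 7*m + 12) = (m - 3)*(m - 2)^2*(m - 1)*(m + 4)*(m - 4)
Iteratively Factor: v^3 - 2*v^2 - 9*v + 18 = (v + 3)*(v^2 - 5*v + 6) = (v - 3)*(v + 3)*(v - 2)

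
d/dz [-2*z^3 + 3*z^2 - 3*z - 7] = -6*z^2 + 6*z - 3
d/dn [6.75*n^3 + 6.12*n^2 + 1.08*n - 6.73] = 20.25*n^2 + 12.24*n + 1.08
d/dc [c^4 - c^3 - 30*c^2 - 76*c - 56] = 4*c^3 - 3*c^2 - 60*c - 76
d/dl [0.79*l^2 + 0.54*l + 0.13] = 1.58*l + 0.54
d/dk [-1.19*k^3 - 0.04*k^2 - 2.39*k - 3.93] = -3.57*k^2 - 0.08*k - 2.39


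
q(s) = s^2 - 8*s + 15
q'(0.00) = -8.00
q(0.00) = 15.00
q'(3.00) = -2.00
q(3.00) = 0.00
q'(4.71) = 1.42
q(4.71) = -0.50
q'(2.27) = -3.46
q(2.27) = 1.99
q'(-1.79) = -11.58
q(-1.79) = 32.52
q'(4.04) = 0.08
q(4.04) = -1.00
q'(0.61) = -6.78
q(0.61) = 10.49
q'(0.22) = -7.56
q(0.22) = 13.29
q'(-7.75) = -23.50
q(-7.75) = 137.06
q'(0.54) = -6.92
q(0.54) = 10.97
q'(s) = 2*s - 8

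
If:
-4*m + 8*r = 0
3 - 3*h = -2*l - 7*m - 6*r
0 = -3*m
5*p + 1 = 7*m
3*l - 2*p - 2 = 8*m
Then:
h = 61/45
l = 8/15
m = 0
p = -1/5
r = 0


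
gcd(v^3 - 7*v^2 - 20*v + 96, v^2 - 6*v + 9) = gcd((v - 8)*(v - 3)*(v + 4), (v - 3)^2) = v - 3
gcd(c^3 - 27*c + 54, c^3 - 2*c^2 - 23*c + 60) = c - 3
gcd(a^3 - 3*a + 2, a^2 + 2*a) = a + 2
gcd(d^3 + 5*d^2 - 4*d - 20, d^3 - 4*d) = d^2 - 4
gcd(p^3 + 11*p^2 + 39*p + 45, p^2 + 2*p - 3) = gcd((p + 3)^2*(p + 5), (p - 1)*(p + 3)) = p + 3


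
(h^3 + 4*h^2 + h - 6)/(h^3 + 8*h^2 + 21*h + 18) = (h - 1)/(h + 3)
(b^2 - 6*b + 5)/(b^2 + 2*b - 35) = (b - 1)/(b + 7)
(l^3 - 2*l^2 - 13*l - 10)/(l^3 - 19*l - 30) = (l + 1)/(l + 3)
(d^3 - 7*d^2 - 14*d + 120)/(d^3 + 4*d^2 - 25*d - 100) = (d - 6)/(d + 5)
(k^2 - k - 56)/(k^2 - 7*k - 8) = (k + 7)/(k + 1)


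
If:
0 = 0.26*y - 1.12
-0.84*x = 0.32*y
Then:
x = -1.64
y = 4.31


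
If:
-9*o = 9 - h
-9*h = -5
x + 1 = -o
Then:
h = 5/9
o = -76/81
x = -5/81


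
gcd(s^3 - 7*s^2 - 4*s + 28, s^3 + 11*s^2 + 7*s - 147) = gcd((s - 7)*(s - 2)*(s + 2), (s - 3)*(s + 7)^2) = 1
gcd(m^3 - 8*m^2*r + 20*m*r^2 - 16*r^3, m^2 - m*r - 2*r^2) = -m + 2*r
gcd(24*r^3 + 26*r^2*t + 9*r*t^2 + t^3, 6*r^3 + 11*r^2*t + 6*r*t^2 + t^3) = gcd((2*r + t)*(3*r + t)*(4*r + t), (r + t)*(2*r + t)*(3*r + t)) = 6*r^2 + 5*r*t + t^2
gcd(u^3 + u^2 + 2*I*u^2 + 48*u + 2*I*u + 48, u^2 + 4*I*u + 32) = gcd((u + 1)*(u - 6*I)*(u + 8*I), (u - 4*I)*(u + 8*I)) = u + 8*I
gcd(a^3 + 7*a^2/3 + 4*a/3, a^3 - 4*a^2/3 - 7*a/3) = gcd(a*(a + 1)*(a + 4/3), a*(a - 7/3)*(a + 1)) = a^2 + a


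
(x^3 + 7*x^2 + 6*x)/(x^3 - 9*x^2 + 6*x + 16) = x*(x + 6)/(x^2 - 10*x + 16)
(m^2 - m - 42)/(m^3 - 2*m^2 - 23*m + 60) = (m^2 - m - 42)/(m^3 - 2*m^2 - 23*m + 60)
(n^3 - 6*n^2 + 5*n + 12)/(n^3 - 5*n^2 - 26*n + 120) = (n^2 - 2*n - 3)/(n^2 - n - 30)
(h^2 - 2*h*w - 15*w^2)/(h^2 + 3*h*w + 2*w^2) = (h^2 - 2*h*w - 15*w^2)/(h^2 + 3*h*w + 2*w^2)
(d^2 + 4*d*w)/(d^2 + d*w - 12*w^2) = d/(d - 3*w)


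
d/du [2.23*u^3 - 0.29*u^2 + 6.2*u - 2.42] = 6.69*u^2 - 0.58*u + 6.2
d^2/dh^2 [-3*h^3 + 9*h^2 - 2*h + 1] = 18 - 18*h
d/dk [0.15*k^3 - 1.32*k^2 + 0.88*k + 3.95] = 0.45*k^2 - 2.64*k + 0.88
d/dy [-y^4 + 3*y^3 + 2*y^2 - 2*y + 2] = -4*y^3 + 9*y^2 + 4*y - 2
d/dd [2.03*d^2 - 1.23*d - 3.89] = 4.06*d - 1.23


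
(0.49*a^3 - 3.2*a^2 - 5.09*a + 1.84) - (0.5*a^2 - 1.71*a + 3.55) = 0.49*a^3 - 3.7*a^2 - 3.38*a - 1.71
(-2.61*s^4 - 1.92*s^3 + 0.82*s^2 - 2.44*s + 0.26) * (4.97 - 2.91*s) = 7.5951*s^5 - 7.3845*s^4 - 11.9286*s^3 + 11.1758*s^2 - 12.8834*s + 1.2922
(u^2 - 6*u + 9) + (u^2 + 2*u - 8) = 2*u^2 - 4*u + 1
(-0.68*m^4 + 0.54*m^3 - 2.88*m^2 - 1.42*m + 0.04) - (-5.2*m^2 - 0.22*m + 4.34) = -0.68*m^4 + 0.54*m^3 + 2.32*m^2 - 1.2*m - 4.3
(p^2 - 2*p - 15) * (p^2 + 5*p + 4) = p^4 + 3*p^3 - 21*p^2 - 83*p - 60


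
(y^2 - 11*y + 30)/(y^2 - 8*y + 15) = (y - 6)/(y - 3)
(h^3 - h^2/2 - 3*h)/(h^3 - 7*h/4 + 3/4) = 2*h*(h - 2)/(2*h^2 - 3*h + 1)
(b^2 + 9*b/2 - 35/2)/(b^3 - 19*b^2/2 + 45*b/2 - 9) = (2*b^2 + 9*b - 35)/(2*b^3 - 19*b^2 + 45*b - 18)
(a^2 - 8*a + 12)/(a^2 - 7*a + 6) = (a - 2)/(a - 1)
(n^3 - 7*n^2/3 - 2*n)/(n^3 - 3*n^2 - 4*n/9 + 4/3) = 3*n/(3*n - 2)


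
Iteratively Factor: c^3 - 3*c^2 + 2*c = (c - 2)*(c^2 - c) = c*(c - 2)*(c - 1)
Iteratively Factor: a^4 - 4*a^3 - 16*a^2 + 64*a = (a - 4)*(a^3 - 16*a) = a*(a - 4)*(a^2 - 16) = a*(a - 4)*(a + 4)*(a - 4)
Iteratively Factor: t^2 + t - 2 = (t - 1)*(t + 2)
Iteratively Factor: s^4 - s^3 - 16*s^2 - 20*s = (s + 2)*(s^3 - 3*s^2 - 10*s) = (s + 2)^2*(s^2 - 5*s) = (s - 5)*(s + 2)^2*(s)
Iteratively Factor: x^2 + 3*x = (x)*(x + 3)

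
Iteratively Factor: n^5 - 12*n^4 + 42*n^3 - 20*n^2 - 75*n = (n + 1)*(n^4 - 13*n^3 + 55*n^2 - 75*n) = (n - 3)*(n + 1)*(n^3 - 10*n^2 + 25*n) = (n - 5)*(n - 3)*(n + 1)*(n^2 - 5*n) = n*(n - 5)*(n - 3)*(n + 1)*(n - 5)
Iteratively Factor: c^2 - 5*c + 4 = (c - 1)*(c - 4)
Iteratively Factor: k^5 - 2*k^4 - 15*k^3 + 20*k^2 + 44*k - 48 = (k + 3)*(k^4 - 5*k^3 + 20*k - 16) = (k + 2)*(k + 3)*(k^3 - 7*k^2 + 14*k - 8) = (k - 2)*(k + 2)*(k + 3)*(k^2 - 5*k + 4) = (k - 2)*(k - 1)*(k + 2)*(k + 3)*(k - 4)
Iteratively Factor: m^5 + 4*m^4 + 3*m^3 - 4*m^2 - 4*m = (m + 2)*(m^4 + 2*m^3 - m^2 - 2*m) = (m + 1)*(m + 2)*(m^3 + m^2 - 2*m) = (m + 1)*(m + 2)^2*(m^2 - m) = (m - 1)*(m + 1)*(m + 2)^2*(m)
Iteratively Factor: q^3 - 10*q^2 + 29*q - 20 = (q - 5)*(q^2 - 5*q + 4) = (q - 5)*(q - 4)*(q - 1)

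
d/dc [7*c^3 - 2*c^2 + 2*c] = 21*c^2 - 4*c + 2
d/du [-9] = 0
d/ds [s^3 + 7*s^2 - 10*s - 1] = 3*s^2 + 14*s - 10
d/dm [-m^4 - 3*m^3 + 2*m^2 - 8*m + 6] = -4*m^3 - 9*m^2 + 4*m - 8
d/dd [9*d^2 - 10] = 18*d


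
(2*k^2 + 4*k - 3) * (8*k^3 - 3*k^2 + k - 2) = 16*k^5 + 26*k^4 - 34*k^3 + 9*k^2 - 11*k + 6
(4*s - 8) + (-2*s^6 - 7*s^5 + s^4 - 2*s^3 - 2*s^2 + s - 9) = -2*s^6 - 7*s^5 + s^4 - 2*s^3 - 2*s^2 + 5*s - 17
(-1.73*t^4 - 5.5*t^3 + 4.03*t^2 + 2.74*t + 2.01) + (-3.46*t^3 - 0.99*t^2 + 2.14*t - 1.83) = -1.73*t^4 - 8.96*t^3 + 3.04*t^2 + 4.88*t + 0.18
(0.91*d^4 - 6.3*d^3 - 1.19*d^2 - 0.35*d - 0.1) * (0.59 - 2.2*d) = -2.002*d^5 + 14.3969*d^4 - 1.099*d^3 + 0.0679000000000001*d^2 + 0.0135*d - 0.059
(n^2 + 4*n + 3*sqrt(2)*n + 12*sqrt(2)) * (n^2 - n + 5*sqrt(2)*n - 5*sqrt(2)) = n^4 + 3*n^3 + 8*sqrt(2)*n^3 + 26*n^2 + 24*sqrt(2)*n^2 - 32*sqrt(2)*n + 90*n - 120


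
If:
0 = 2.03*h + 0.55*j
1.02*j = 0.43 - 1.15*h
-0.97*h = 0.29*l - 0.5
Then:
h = -0.16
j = 0.61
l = 2.27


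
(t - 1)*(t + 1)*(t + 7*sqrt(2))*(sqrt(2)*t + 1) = sqrt(2)*t^4 + 15*t^3 + 6*sqrt(2)*t^2 - 15*t - 7*sqrt(2)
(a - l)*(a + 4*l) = a^2 + 3*a*l - 4*l^2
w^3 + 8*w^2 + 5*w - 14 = (w - 1)*(w + 2)*(w + 7)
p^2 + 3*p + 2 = (p + 1)*(p + 2)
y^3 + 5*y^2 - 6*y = y*(y - 1)*(y + 6)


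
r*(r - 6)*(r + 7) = r^3 + r^2 - 42*r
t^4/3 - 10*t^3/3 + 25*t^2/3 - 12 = (t/3 + 1/3)*(t - 6)*(t - 3)*(t - 2)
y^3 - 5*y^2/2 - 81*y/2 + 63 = (y - 7)*(y - 3/2)*(y + 6)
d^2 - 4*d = d*(d - 4)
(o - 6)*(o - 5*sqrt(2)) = o^2 - 5*sqrt(2)*o - 6*o + 30*sqrt(2)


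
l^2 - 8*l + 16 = (l - 4)^2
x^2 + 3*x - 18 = (x - 3)*(x + 6)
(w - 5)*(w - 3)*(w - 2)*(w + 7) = w^4 - 3*w^3 - 39*w^2 + 187*w - 210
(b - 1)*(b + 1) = b^2 - 1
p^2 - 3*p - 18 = (p - 6)*(p + 3)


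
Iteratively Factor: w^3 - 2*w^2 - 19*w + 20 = (w - 5)*(w^2 + 3*w - 4) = (w - 5)*(w - 1)*(w + 4)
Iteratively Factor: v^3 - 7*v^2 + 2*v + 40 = (v + 2)*(v^2 - 9*v + 20) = (v - 5)*(v + 2)*(v - 4)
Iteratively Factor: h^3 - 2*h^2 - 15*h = (h + 3)*(h^2 - 5*h) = (h - 5)*(h + 3)*(h)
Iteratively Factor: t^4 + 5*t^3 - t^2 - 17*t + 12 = (t - 1)*(t^3 + 6*t^2 + 5*t - 12) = (t - 1)*(t + 4)*(t^2 + 2*t - 3) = (t - 1)^2*(t + 4)*(t + 3)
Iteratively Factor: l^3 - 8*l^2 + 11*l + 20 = (l - 4)*(l^2 - 4*l - 5) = (l - 4)*(l + 1)*(l - 5)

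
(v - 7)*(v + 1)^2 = v^3 - 5*v^2 - 13*v - 7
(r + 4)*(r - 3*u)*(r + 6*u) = r^3 + 3*r^2*u + 4*r^2 - 18*r*u^2 + 12*r*u - 72*u^2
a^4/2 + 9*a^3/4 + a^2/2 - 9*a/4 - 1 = (a/2 + 1/2)*(a - 1)*(a + 1/2)*(a + 4)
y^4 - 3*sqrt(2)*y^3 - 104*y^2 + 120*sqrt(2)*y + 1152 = (y - 8*sqrt(2))*(y - 3*sqrt(2))*(y + 2*sqrt(2))*(y + 6*sqrt(2))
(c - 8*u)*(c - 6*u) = c^2 - 14*c*u + 48*u^2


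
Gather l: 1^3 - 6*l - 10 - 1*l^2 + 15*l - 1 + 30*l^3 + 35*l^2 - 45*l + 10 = 30*l^3 + 34*l^2 - 36*l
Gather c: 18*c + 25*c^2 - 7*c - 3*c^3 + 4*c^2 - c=-3*c^3 + 29*c^2 + 10*c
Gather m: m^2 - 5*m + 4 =m^2 - 5*m + 4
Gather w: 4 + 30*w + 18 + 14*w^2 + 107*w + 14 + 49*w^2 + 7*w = 63*w^2 + 144*w + 36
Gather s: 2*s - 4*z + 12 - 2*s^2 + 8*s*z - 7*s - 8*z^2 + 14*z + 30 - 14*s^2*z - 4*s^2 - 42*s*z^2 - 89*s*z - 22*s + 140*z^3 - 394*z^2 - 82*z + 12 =s^2*(-14*z - 6) + s*(-42*z^2 - 81*z - 27) + 140*z^3 - 402*z^2 - 72*z + 54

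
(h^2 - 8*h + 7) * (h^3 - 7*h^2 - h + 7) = h^5 - 15*h^4 + 62*h^3 - 34*h^2 - 63*h + 49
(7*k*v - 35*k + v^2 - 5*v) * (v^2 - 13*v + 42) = 7*k*v^3 - 126*k*v^2 + 749*k*v - 1470*k + v^4 - 18*v^3 + 107*v^2 - 210*v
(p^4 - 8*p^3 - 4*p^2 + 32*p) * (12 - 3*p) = -3*p^5 + 36*p^4 - 84*p^3 - 144*p^2 + 384*p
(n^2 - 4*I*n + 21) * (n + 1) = n^3 + n^2 - 4*I*n^2 + 21*n - 4*I*n + 21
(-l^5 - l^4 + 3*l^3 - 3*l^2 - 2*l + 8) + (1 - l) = -l^5 - l^4 + 3*l^3 - 3*l^2 - 3*l + 9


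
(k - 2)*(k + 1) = k^2 - k - 2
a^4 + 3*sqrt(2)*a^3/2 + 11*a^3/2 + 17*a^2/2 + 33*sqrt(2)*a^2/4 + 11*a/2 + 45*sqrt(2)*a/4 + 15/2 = (a + 5/2)*(a + 3)*(a + sqrt(2)/2)*(a + sqrt(2))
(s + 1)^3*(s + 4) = s^4 + 7*s^3 + 15*s^2 + 13*s + 4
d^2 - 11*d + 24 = (d - 8)*(d - 3)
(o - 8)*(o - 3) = o^2 - 11*o + 24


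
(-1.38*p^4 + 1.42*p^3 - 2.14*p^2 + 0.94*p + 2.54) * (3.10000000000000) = -4.278*p^4 + 4.402*p^3 - 6.634*p^2 + 2.914*p + 7.874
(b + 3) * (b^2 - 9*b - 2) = b^3 - 6*b^2 - 29*b - 6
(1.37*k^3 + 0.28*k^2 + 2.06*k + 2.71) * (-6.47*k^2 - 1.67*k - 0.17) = -8.8639*k^5 - 4.0995*k^4 - 14.0287*k^3 - 21.0215*k^2 - 4.8759*k - 0.4607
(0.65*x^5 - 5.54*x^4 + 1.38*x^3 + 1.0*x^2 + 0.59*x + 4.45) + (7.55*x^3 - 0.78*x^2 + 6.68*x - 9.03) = 0.65*x^5 - 5.54*x^4 + 8.93*x^3 + 0.22*x^2 + 7.27*x - 4.58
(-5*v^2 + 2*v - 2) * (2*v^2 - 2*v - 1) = -10*v^4 + 14*v^3 - 3*v^2 + 2*v + 2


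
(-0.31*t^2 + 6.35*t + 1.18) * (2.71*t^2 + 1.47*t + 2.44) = -0.8401*t^4 + 16.7528*t^3 + 11.7759*t^2 + 17.2286*t + 2.8792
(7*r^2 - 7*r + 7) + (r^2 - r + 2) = 8*r^2 - 8*r + 9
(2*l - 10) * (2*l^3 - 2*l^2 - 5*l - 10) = 4*l^4 - 24*l^3 + 10*l^2 + 30*l + 100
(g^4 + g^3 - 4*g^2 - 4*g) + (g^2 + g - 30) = g^4 + g^3 - 3*g^2 - 3*g - 30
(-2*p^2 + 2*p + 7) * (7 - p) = 2*p^3 - 16*p^2 + 7*p + 49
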